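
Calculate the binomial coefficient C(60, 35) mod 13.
0

Using Lucas' theorem:
Write n=60 and k=35 in base 13:
n in base 13: [4, 8]
k in base 13: [2, 9]
C(60,35) mod 13 = ∏ C(n_i, k_i) mod 13
Digit binomials (mod 13): C(4,2) = 6; C(8,9) = 0 (k_i > n_i)
Product: 6 × 0 = 0 ≡ 0 (mod 13)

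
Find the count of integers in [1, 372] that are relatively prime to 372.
120

372 = 2^2 × 3 × 31
φ(n) = n × ∏(1 - 1/p) for each prime p dividing n
φ(372) = 372 × (1 - 1/2) × (1 - 1/3) × (1 - 1/31) = 120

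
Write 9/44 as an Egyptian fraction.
1/5 + 1/220

Greedy algorithm:
9/44: ceiling(44/9) = 5, use 1/5
1/220: ceiling(220/1) = 220, use 1/220
Result: 9/44 = 1/5 + 1/220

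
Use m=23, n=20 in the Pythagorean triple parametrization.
(129, 920, 929)

Euclid's formula: a = m² - n², b = 2mn, c = m² + n²
m = 23, n = 20
a = 23² - 20² = 529 - 400 = 129
b = 2 × 23 × 20 = 920
c = 23² + 20² = 529 + 400 = 929
Verification: 129² + 920² = 16641 + 846400 = 863041 = 929² ✓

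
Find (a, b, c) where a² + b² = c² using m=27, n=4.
(713, 216, 745)

Euclid's formula: a = m² - n², b = 2mn, c = m² + n²
m = 27, n = 4
a = 27² - 4² = 729 - 16 = 713
b = 2 × 27 × 4 = 216
c = 27² + 4² = 729 + 16 = 745
Verification: 713² + 216² = 508369 + 46656 = 555025 = 745² ✓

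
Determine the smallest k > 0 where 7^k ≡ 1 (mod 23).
22

23 is prime, so ord(7) divides φ(23) = 22.
Divisors of 22: 1, 2, 11, 22.
Repeated squaring: 7^1 ≡ 7, 7^2 ≡ 3, 7^4 ≡ 9, 7^8 ≡ 12, 7^16 ≡ 6 (mod 23).
Test 7^d mod 23 for each divisor d in increasing order:
7^1 ≡ 7
7^2 ≡ 3
7^11 = 7^8·7^2·7^1 ≡ 22
7^22 = 7^16·7^4·7^2 ≡ 1  ← first divisor giving 1
The order is 22.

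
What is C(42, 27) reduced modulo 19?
0

Using Lucas' theorem:
Write n=42 and k=27 in base 19:
n in base 19: [2, 4]
k in base 19: [1, 8]
C(42,27) mod 19 = ∏ C(n_i, k_i) mod 19
Digit binomials (mod 19): C(2,1) = 2; C(4,8) = 0 (k_i > n_i)
Product: 2 × 0 = 0 ≡ 0 (mod 19)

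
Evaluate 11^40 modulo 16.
1

Repeated squaring. Binary of 40 = 101000.
11^1 ≡ 11 (mod 16); 11^2 ≡ 9 (mod 16); 11^4 ≡ 1 (mod 16); 11^8 ≡ 1 (mod 16); 11^16 ≡ 1 (mod 16); 11^32 ≡ 1 (mod 16)
11^40 = 11^8 × 11^32 ≡ 1 (mod 16)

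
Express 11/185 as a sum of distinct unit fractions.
1/17 + 1/1573 + 1/4947085

Greedy algorithm:
11/185: ceiling(185/11) = 17, use 1/17
2/3145: ceiling(3145/2) = 1573, use 1/1573
1/4947085: ceiling(4947085/1) = 4947085, use 1/4947085
Result: 11/185 = 1/17 + 1/1573 + 1/4947085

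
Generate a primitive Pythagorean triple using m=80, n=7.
(6351, 1120, 6449)

Euclid's formula: a = m² - n², b = 2mn, c = m² + n²
m = 80, n = 7
a = 80² - 7² = 6400 - 49 = 6351
b = 2 × 80 × 7 = 1120
c = 80² + 7² = 6400 + 49 = 6449
Verification: 6351² + 1120² = 40335201 + 1254400 = 41589601 = 6449² ✓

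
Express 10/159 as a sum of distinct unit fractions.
1/16 + 1/2544

Greedy algorithm:
10/159: ceiling(159/10) = 16, use 1/16
1/2544: ceiling(2544/1) = 2544, use 1/2544
Result: 10/159 = 1/16 + 1/2544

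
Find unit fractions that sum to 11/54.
1/5 + 1/270

Greedy algorithm:
11/54: ceiling(54/11) = 5, use 1/5
1/270: ceiling(270/1) = 270, use 1/270
Result: 11/54 = 1/5 + 1/270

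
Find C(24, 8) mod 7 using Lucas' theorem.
2

Using Lucas' theorem:
Write n=24 and k=8 in base 7:
n in base 7: [3, 3]
k in base 7: [1, 1]
C(24,8) mod 7 = ∏ C(n_i, k_i) mod 7
Digit binomials (mod 7): C(3,1) = 3; C(3,1) = 3
Product: 3 × 3 = 9 ≡ 2 (mod 7)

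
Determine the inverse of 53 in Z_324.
269

gcd(53, 324) = 1, so the inverse exists.
Extended Euclidean algorithm on (324, 53):
324 = 6 × 53 + 6  ⟹  6 = (1)·324 + (-6)·53
53 = 8 × 6 + 5  ⟹  5 = (-8)·324 + (49)·53
6 = 1 × 5 + 1  ⟹  1 = (9)·324 + (-55)·53
So (-55)·53 ≡ 1 (mod 324), i.e. 53^(-1) ≡ -55 ≡ 269 (mod 324).
Check: 53 × 269 = 14257 ≡ 1 (mod 324)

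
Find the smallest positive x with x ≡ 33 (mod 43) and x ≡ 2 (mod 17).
291

Using Chinese Remainder Theorem:
M = 43 × 17 = 731
M1 = 17, M2 = 43
y1 = 17^(-1) mod 43 = 38
y2 = 43^(-1) mod 17 = 2
x = (33×17×38 + 2×43×2) mod 731 = 291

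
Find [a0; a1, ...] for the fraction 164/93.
[1; 1, 3, 4, 2, 2]

Euclidean algorithm steps:
164 = 1 × 93 + 71
93 = 1 × 71 + 22
71 = 3 × 22 + 5
22 = 4 × 5 + 2
5 = 2 × 2 + 1
2 = 2 × 1 + 0
Continued fraction: [1; 1, 3, 4, 2, 2]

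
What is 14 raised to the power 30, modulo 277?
225

Repeated squaring. Binary of 30 = 11110.
14^1 ≡ 14 (mod 277); 14^2 ≡ 196 (mod 277); 14^4 ≡ 190 (mod 277); 14^8 ≡ 90 (mod 277); 14^16 ≡ 67 (mod 277)
14^30 = 14^2 × 14^4 × 14^8 × 14^16 ≡ 225 (mod 277)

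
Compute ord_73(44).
72

73 is prime, so ord(44) divides φ(73) = 72.
Divisors of 72: 1, 2, 3, 4, 6, 8, 9, 12, 18, 24, 36, 72.
Repeated squaring: 44^1 ≡ 44, 44^2 ≡ 38, 44^4 ≡ 57, 44^8 ≡ 37, 44^16 ≡ 55, 44^32 ≡ 32, 44^64 ≡ 2 (mod 73).
Test 44^d mod 73 for each divisor d in increasing order:
44^1 ≡ 44
44^2 ≡ 38
44^3 = 44^2·44^1 ≡ 66
44^4 ≡ 57
44^6 = 44^4·44^2 ≡ 49
44^8 ≡ 37
44^9 = 44^8·44^1 ≡ 22
44^12 = 44^8·44^4 ≡ 65
44^18 = 44^16·44^2 ≡ 46
44^24 = 44^16·44^8 ≡ 64
44^36 = 44^32·44^4 ≡ 72
44^72 = 44^64·44^8 ≡ 1  ← first divisor giving 1
The order is 72.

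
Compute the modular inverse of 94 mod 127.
50

gcd(94, 127) = 1, so the inverse exists.
Extended Euclidean algorithm on (127, 94):
127 = 1 × 94 + 33  ⟹  33 = (1)·127 + (-1)·94
94 = 2 × 33 + 28  ⟹  28 = (-2)·127 + (3)·94
33 = 1 × 28 + 5  ⟹  5 = (3)·127 + (-4)·94
28 = 5 × 5 + 3  ⟹  3 = (-17)·127 + (23)·94
5 = 1 × 3 + 2  ⟹  2 = (20)·127 + (-27)·94
3 = 1 × 2 + 1  ⟹  1 = (-37)·127 + (50)·94
So (50)·94 ≡ 1 (mod 127), i.e. 94^(-1) ≡ 50 (mod 127).
Check: 94 × 50 = 4700 ≡ 1 (mod 127)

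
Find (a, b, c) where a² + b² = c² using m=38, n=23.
(915, 1748, 1973)

Euclid's formula: a = m² - n², b = 2mn, c = m² + n²
m = 38, n = 23
a = 38² - 23² = 1444 - 529 = 915
b = 2 × 38 × 23 = 1748
c = 38² + 23² = 1444 + 529 = 1973
Verification: 915² + 1748² = 837225 + 3055504 = 3892729 = 1973² ✓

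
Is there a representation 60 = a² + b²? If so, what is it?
Not possible

Factorization: 60 = 2^2 × 3 × 5
By Fermat: n is sum of two squares iff every prime p ≡ 3 (mod 4) appears to even power.
Prime(s) ≡ 3 (mod 4) with odd exponent: [(3, 1)]
Therefore 60 cannot be expressed as a² + b².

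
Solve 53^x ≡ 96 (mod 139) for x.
92

Baby-step giant-step with step n = ⌈√139⌉ = 12.
Baby steps 53^j mod 139 (j:value) for j=0..11: 0:1, 1:53, 2:29, 3:8, 4:7, 5:93, 6:64, 7:56, 8:49, 9:95, 10:31, 11:114.
Giant-step multiplier: 53^(-12) ≡ 53^(138-12) = 53^126 ≡ 77 (mod 139).
Giant steps γ_i = 96·77^i mod 139: γ_0=96, γ_1=25, γ_2=118, γ_3=51, γ_4=35, γ_5=54, γ_6=127, γ_7=49 (in table at j=8).
x = i·n + j = 7·12 + 8 = 92.
Check: 53^92 ≡ 96 (mod 139).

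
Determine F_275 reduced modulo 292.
69

Matrix identity: Q^n = [[F_(n+1), F_n], [F_n, F_(n-1)]] with Q = [[1,1],[1,0]].
n = 275 = 100010011₂. Square-and-multiply, entries mod 292:
Q^1 = [[1,1],[1,0]]
Q^2 = (Q^1)² = [[2,1],[1,1]]
Q^4 = (Q^2)² = [[5,3],[3,2]]
Q^8 = (Q^4)² = [[34,21],[21,13]]
Q^17 = (Q^8)²·Q = [[248,137],[137,111]]
Q^34 = (Q^17)² = [[265,127],[127,138]]
Q^68 = (Q^34)² = [[214,81],[81,133]]
Q^137 = (Q^68)²·Q = [[164,89],[89,75]]
Q^275 = (Q^137)²·Q = [[24,69],[69,247]]
F_275 mod 292 = Q^275[0][1] = 69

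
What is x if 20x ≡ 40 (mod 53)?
x ≡ 2 (mod 53)

gcd(20, 53) = 1, which divides 40, so solutions exist.
Find 20^(-1) mod 53 by the extended Euclidean algorithm:
53 = 2 × 20 + 13  ⟹  13 = (1)·53 + (-2)·20
20 = 1 × 13 + 7  ⟹  7 = (-1)·53 + (3)·20
13 = 1 × 7 + 6  ⟹  6 = (2)·53 + (-5)·20
7 = 1 × 6 + 1  ⟹  1 = (-3)·53 + (8)·20
So (8)·20 ≡ 1 (mod 53), i.e. 20^(-1) ≡ 8 (mod 53).
x ≡ 8 × 40 = 320 ≡ 2 (mod 53).
Check: 20 × 2 = 40 ≡ 40 (mod 53).
Unique solution: x ≡ 2 (mod 53)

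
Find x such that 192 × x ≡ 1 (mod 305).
278

gcd(192, 305) = 1, so the inverse exists.
Extended Euclidean algorithm on (305, 192):
305 = 1 × 192 + 113  ⟹  113 = (1)·305 + (-1)·192
192 = 1 × 113 + 79  ⟹  79 = (-1)·305 + (2)·192
113 = 1 × 79 + 34  ⟹  34 = (2)·305 + (-3)·192
79 = 2 × 34 + 11  ⟹  11 = (-5)·305 + (8)·192
34 = 3 × 11 + 1  ⟹  1 = (17)·305 + (-27)·192
So (-27)·192 ≡ 1 (mod 305), i.e. 192^(-1) ≡ -27 ≡ 278 (mod 305).
Check: 192 × 278 = 53376 ≡ 1 (mod 305)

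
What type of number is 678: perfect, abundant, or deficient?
abundant

Proper divisors of 678: sum = 1 + 2 + 3 + 6 + 113 + 226 + 339 = 690
Since 690 > 678, 678 is abundant.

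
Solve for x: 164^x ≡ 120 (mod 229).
33

Baby-step giant-step with step n = ⌈√229⌉ = 16.
Baby steps 164^j mod 229 (j:value) for j=0..15: 0:1, 1:164, 2:103, 3:175, 4:75, 5:163, 6:168, 7:72, 8:129, 9:88, 10:5, 11:133, 12:57, 13:188, 14:146, 15:128.
Giant-step multiplier: 164^(-16) ≡ 164^(228-16) = 164^212 ≡ 3 (mod 229).
Giant steps γ_i = 120·3^i mod 229: γ_0=120, γ_1=131, γ_2=164 (in table at j=1).
x = i·n + j = 2·16 + 1 = 33.
Check: 164^33 ≡ 120 (mod 229).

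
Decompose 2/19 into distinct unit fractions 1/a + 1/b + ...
1/10 + 1/190

Greedy algorithm:
2/19: ceiling(19/2) = 10, use 1/10
1/190: ceiling(190/1) = 190, use 1/190
Result: 2/19 = 1/10 + 1/190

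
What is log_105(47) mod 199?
20

Baby-step giant-step with step n = ⌈√199⌉ = 15.
Baby steps 105^j mod 199 (j:value) for j=0..14: 0:1, 1:105, 2:80, 3:42, 4:32, 5:176, 6:172, 7:150, 8:29, 9:60, 10:131, 11:24, 12:132, 13:129, 14:13.
Giant-step multiplier: 105^(-15) ≡ 105^(198-15) = 105^183 ≡ 135 (mod 199).
Giant steps γ_i = 47·135^i mod 199: γ_0=47, γ_1=176 (in table at j=5).
x = i·n + j = 1·15 + 5 = 20.
Check: 105^20 ≡ 47 (mod 199).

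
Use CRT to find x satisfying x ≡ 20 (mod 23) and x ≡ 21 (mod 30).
411

Using Chinese Remainder Theorem:
M = 23 × 30 = 690
M1 = 30, M2 = 23
y1 = 30^(-1) mod 23 = 10
y2 = 23^(-1) mod 30 = 17
x = (20×30×10 + 21×23×17) mod 690 = 411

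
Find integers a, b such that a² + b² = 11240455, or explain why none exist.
Not possible

Factorization: 11240455 = 5 × 131^3
By Fermat: n is sum of two squares iff every prime p ≡ 3 (mod 4) appears to even power.
Prime(s) ≡ 3 (mod 4) with odd exponent: [(131, 3)]
Therefore 11240455 cannot be expressed as a² + b².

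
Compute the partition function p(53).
329931

p(n) counts ways to write n as a sum of positive integers (order ignored).
Euler's pentagonal recurrence: p(k) = p(k-1) + p(k-2) - p(k-5) - p(k-7) + p(k-12) + p(k-15) - ... (offsets j(3j∓1)/2, signs ++--, p(0)=1, p(<0)=0).
DP table for k = 0..52: p(0)=1, p(1)=1, p(2)=2, p(3)=3, p(4)=5, p(5)=7, p(6)=11, p(7)=15, p(8)=22, p(9)=30, p(10)=42, p(11)=56, p(12)=77, p(13)=101, p(14)=135, p(15)=176, p(16)=231, p(17)=297, p(18)=385, p(19)=490, p(20)=627, p(21)=792, p(22)=1002, p(23)=1255, p(24)=1575, p(25)=1958, p(26)=2436, p(27)=3010, p(28)=3718, p(29)=4565, p(30)=5604, p(31)=6842, p(32)=8349, p(33)=10143, p(34)=12310, p(35)=14883, p(36)=17977, p(37)=21637, p(38)=26015, p(39)=31185, p(40)=37338, p(41)=44583, p(42)=53174, p(43)=63261, p(44)=75175, p(45)=89134, p(46)=105558, p(47)=124754, p(48)=147273, p(49)=173525, p(50)=204226, p(51)=239943, p(52)=281589.
Final step: p(53) = p(52) + p(51) - p(48) - p(46) + p(41) + p(38) - p(31) - p(27) + p(18) + p(13) - p(2)
= 281589 + 239943 - 147273 - 105558 + 44583 + 26015 - 6842 - 3010 + 385 + 101 - 2
= 329931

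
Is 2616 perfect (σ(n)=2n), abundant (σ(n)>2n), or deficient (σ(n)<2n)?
abundant

Proper divisors of 2616: sum = 1 + 2 + 3 + 4 + 6 + 8 + 12 + 24 + 109 + 218 + 327 + 436 + 654 + 872 + 1308 = 3984
Since 3984 > 2616, 2616 is abundant.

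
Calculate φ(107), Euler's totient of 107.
106

107 = 107
φ(n) = n × ∏(1 - 1/p) for each prime p dividing n
φ(107) = 107 × (1 - 1/107) = 106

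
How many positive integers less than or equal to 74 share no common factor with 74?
36

74 = 2 × 37
φ(n) = n × ∏(1 - 1/p) for each prime p dividing n
φ(74) = 74 × (1 - 1/2) × (1 - 1/37) = 36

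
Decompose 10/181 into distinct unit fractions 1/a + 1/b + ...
1/19 + 1/383 + 1/164643 + 1/30979626728 + 1/1343632181057717153650 + 1/4513368594934795027706292595632586553652600

Greedy algorithm:
10/181: ceiling(181/10) = 19, use 1/19
9/3439: ceiling(3439/9) = 383, use 1/383
8/1317137: ceiling(1317137/8) = 164643, use 1/164643
7/216857387091: ceiling(216857387091/7) = 30979626728, use 1/30979626728
5/6718160905288585768248: ceiling(6718160905288585768248/5) = 1343632181057717153650, use 1/1343632181057717153650
1/4513368594934795027706292595632586553652600: ceiling(4513368594934795027706292595632586553652600/1) = 4513368594934795027706292595632586553652600, use 1/4513368594934795027706292595632586553652600
Result: 10/181 = 1/19 + 1/383 + 1/164643 + 1/30979626728 + 1/1343632181057717153650 + 1/4513368594934795027706292595632586553652600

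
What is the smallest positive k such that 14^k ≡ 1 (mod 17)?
16

17 is prime, so ord(14) divides φ(17) = 16.
Divisors of 16: 1, 2, 4, 8, 16.
Repeated squaring: 14^1 ≡ 14, 14^2 ≡ 9, 14^4 ≡ 13, 14^8 ≡ 16, 14^16 ≡ 1 (mod 17).
Test 14^d mod 17 for each divisor d in increasing order:
14^1 ≡ 14
14^2 ≡ 9
14^4 ≡ 13
14^8 ≡ 16
14^16 ≡ 1  ← first divisor giving 1
The order is 16.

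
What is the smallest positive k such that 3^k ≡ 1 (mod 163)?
162

163 is prime, so ord(3) divides φ(163) = 162.
Divisors of 162: 1, 2, 3, 6, 9, 18, 27, 54, 81, 162.
Repeated squaring: 3^1 ≡ 3, 3^2 ≡ 9, 3^4 ≡ 81, 3^8 ≡ 41, 3^16 ≡ 51, 3^32 ≡ 156, 3^64 ≡ 49, 3^128 ≡ 119 (mod 163).
Test 3^d mod 163 for each divisor d in increasing order:
3^1 ≡ 3
3^2 ≡ 9
3^3 = 3^2·3^1 ≡ 27
3^6 = 3^4·3^2 ≡ 77
3^9 = 3^8·3^1 ≡ 123
3^18 = 3^16·3^2 ≡ 133
3^27 = 3^16·3^8·3^2·3^1 ≡ 59
3^54 = 3^32·3^16·3^4·3^2 ≡ 58
3^81 = 3^64·3^16·3^1 ≡ 162
3^162 = 3^128·3^32·3^2 ≡ 1  ← first divisor giving 1
The order is 162.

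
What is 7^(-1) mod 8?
7

gcd(7, 8) = 1, so the inverse exists.
Extended Euclidean algorithm on (8, 7):
8 = 1 × 7 + 1  ⟹  1 = (1)·8 + (-1)·7
So (-1)·7 ≡ 1 (mod 8), i.e. 7^(-1) ≡ -1 ≡ 7 (mod 8).
Check: 7 × 7 = 49 ≡ 1 (mod 8)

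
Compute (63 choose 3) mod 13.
9

Using Lucas' theorem:
Write n=63 and k=3 in base 13:
n in base 13: [4, 11]
k in base 13: [0, 3]
C(63,3) mod 13 = ∏ C(n_i, k_i) mod 13
Digit binomials (mod 13): C(4,0) = 1; C(11,3) = 165 ≡ 9
Product: 1 × 9 = 9 ≡ 9 (mod 13)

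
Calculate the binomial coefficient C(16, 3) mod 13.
1

Using Lucas' theorem:
Write n=16 and k=3 in base 13:
n in base 13: [1, 3]
k in base 13: [0, 3]
C(16,3) mod 13 = ∏ C(n_i, k_i) mod 13
Digit binomials (mod 13): C(1,0) = 1; C(3,3) = 1
Product: 1 × 1 = 1 ≡ 1 (mod 13)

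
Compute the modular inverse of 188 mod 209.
199

gcd(188, 209) = 1, so the inverse exists.
Extended Euclidean algorithm on (209, 188):
209 = 1 × 188 + 21  ⟹  21 = (1)·209 + (-1)·188
188 = 8 × 21 + 20  ⟹  20 = (-8)·209 + (9)·188
21 = 1 × 20 + 1  ⟹  1 = (9)·209 + (-10)·188
So (-10)·188 ≡ 1 (mod 209), i.e. 188^(-1) ≡ -10 ≡ 199 (mod 209).
Check: 188 × 199 = 37412 ≡ 1 (mod 209)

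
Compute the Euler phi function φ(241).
240

241 = 241
φ(n) = n × ∏(1 - 1/p) for each prime p dividing n
φ(241) = 241 × (1 - 1/241) = 240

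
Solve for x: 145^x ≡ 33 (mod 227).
218

Baby-step giant-step with step n = ⌈√227⌉ = 16.
Baby steps 145^j mod 227 (j:value) for j=0..15: 0:1, 1:145, 2:141, 3:15, 4:132, 5:72, 6:225, 7:164, 8:172, 9:197, 10:190, 11:83, 12:4, 13:126, 14:110, 15:60.
Giant-step multiplier: 145^(-16) ≡ 145^(226-16) = 145^210 ≡ 181 (mod 227).
Giant steps γ_i = 33·181^i mod 227: γ_0=33, γ_1=71, γ_2=139, γ_3=189, γ_4=159, γ_5=177, γ_6=30, γ_7=209, γ_8=147, γ_9=48, γ_10=62, γ_11=99, γ_12=213, γ_13=190 (in table at j=10).
x = i·n + j = 13·16 + 10 = 218.
Check: 145^218 ≡ 33 (mod 227).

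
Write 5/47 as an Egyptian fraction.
1/10 + 1/157 + 1/73790

Greedy algorithm:
5/47: ceiling(47/5) = 10, use 1/10
3/470: ceiling(470/3) = 157, use 1/157
1/73790: ceiling(73790/1) = 73790, use 1/73790
Result: 5/47 = 1/10 + 1/157 + 1/73790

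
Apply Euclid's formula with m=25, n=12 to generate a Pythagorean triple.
(481, 600, 769)

Euclid's formula: a = m² - n², b = 2mn, c = m² + n²
m = 25, n = 12
a = 25² - 12² = 625 - 144 = 481
b = 2 × 25 × 12 = 600
c = 25² + 12² = 625 + 144 = 769
Verification: 481² + 600² = 231361 + 360000 = 591361 = 769² ✓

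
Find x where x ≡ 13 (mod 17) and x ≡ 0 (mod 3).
30

Using Chinese Remainder Theorem:
M = 17 × 3 = 51
M1 = 3, M2 = 17
y1 = 3^(-1) mod 17 = 6
y2 = 17^(-1) mod 3 = 2
x = (13×3×6 + 0×17×2) mod 51 = 30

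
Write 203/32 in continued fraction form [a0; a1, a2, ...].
[6; 2, 1, 10]

Euclidean algorithm steps:
203 = 6 × 32 + 11
32 = 2 × 11 + 10
11 = 1 × 10 + 1
10 = 10 × 1 + 0
Continued fraction: [6; 2, 1, 10]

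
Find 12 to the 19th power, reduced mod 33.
12

Repeated squaring. Binary of 19 = 10011.
12^1 ≡ 12 (mod 33); 12^2 ≡ 12 (mod 33); 12^4 ≡ 12 (mod 33); 12^8 ≡ 12 (mod 33); 12^16 ≡ 12 (mod 33)
12^19 = 12^1 × 12^2 × 12^16 ≡ 12 (mod 33)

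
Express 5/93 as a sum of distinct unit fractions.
1/19 + 1/884 + 1/1562028

Greedy algorithm:
5/93: ceiling(93/5) = 19, use 1/19
2/1767: ceiling(1767/2) = 884, use 1/884
1/1562028: ceiling(1562028/1) = 1562028, use 1/1562028
Result: 5/93 = 1/19 + 1/884 + 1/1562028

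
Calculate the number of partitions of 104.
304801365

p(n) counts ways to write n as a sum of positive integers (order ignored).
Euler's pentagonal recurrence: p(k) = p(k-1) + p(k-2) - p(k-5) - p(k-7) + p(k-12) + p(k-15) - ... (offsets j(3j∓1)/2, signs ++--, p(0)=1, p(<0)=0).
DP table for k = 0..103: p(0)=1, p(1)=1, p(2)=2, p(3)=3, p(4)=5, p(5)=7, p(6)=11, p(7)=15, p(8)=22, p(9)=30, p(10)=42, p(11)=56, p(12)=77, p(13)=101, p(14)=135, p(15)=176, p(16)=231, p(17)=297, p(18)=385, p(19)=490, p(20)=627, p(21)=792, p(22)=1002, p(23)=1255, p(24)=1575, p(25)=1958, p(26)=2436, p(27)=3010, p(28)=3718, p(29)=4565, p(30)=5604, p(31)=6842, p(32)=8349, p(33)=10143, p(34)=12310, p(35)=14883, p(36)=17977, p(37)=21637, p(38)=26015, p(39)=31185, p(40)=37338, p(41)=44583, p(42)=53174, p(43)=63261, p(44)=75175, p(45)=89134, p(46)=105558, p(47)=124754, p(48)=147273, p(49)=173525, p(50)=204226, p(51)=239943, p(52)=281589, p(53)=329931, p(54)=386155, p(55)=451276, p(56)=526823, p(57)=614154, p(58)=715220, p(59)=831820, p(60)=966467, p(61)=1121505, p(62)=1300156, p(63)=1505499, p(64)=1741630, p(65)=2012558, p(66)=2323520, p(67)=2679689, p(68)=3087735, p(69)=3554345, p(70)=4087968, p(71)=4697205, p(72)=5392783, p(73)=6185689, p(74)=7089500, p(75)=8118264, p(76)=9289091, p(77)=10619863, p(78)=12132164, p(79)=13848650, p(80)=15796476, p(81)=18004327, p(82)=20506255, p(83)=23338469, p(84)=26543660, p(85)=30167357, p(86)=34262962, p(87)=38887673, p(88)=44108109, p(89)=49995925, p(90)=56634173, p(91)=64112359, p(92)=72533807, p(93)=82010177, p(94)=92669720, p(95)=104651419, p(96)=118114304, p(97)=133230930, p(98)=150198136, p(99)=169229875, p(100)=190569292, p(101)=214481126, p(102)=241265379, p(103)=271248950.
Final step: p(104) = p(103) + p(102) - p(99) - p(97) + p(92) + p(89) - p(82) - p(78) + p(69) + p(64) - p(53) - p(47) + p(34) + p(27) - p(12) - p(4)
= 271248950 + 241265379 - 169229875 - 133230930 + 72533807 + 49995925 - 20506255 - 12132164 + 3554345 + 1741630 - 329931 - 124754 + 12310 + 3010 - 77 - 5
= 304801365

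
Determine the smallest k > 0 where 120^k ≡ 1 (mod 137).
68

137 is prime, so ord(120) divides φ(137) = 136.
Divisors of 136: 1, 2, 4, 8, 17, 34, 68, 136.
Repeated squaring: 120^1 ≡ 120, 120^2 ≡ 15, 120^4 ≡ 88, 120^8 ≡ 72, 120^16 ≡ 115, 120^32 ≡ 73, 120^64 ≡ 123, 120^128 ≡ 59 (mod 137).
Test 120^d mod 137 for each divisor d in increasing order:
120^1 ≡ 120
120^2 ≡ 15
120^4 ≡ 88
120^8 ≡ 72
120^17 = 120^16·120^1 ≡ 100
120^34 = 120^32·120^2 ≡ 136
120^68 = 120^64·120^4 ≡ 1  ← first divisor giving 1
The order is 68.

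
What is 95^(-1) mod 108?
83

gcd(95, 108) = 1, so the inverse exists.
Extended Euclidean algorithm on (108, 95):
108 = 1 × 95 + 13  ⟹  13 = (1)·108 + (-1)·95
95 = 7 × 13 + 4  ⟹  4 = (-7)·108 + (8)·95
13 = 3 × 4 + 1  ⟹  1 = (22)·108 + (-25)·95
So (-25)·95 ≡ 1 (mod 108), i.e. 95^(-1) ≡ -25 ≡ 83 (mod 108).
Check: 95 × 83 = 7885 ≡ 1 (mod 108)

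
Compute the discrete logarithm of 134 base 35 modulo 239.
88

Baby-step giant-step with step n = ⌈√239⌉ = 16.
Baby steps 35^j mod 239 (j:value) for j=0..15: 0:1, 1:35, 2:30, 3:94, 4:183, 5:191, 6:232, 7:233, 8:29, 9:59, 10:153, 11:97, 12:49, 13:42, 14:36, 15:65.
Giant-step multiplier: 35^(-16) ≡ 35^(238-16) = 35^222 ≡ 133 (mod 239).
Giant steps γ_i = 134·133^i mod 239: γ_0=134, γ_1=136, γ_2=163, γ_3=169, γ_4=11, γ_5=29 (in table at j=8).
x = i·n + j = 5·16 + 8 = 88.
Check: 35^88 ≡ 134 (mod 239).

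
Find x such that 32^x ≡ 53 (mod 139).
37

Baby-step giant-step with step n = ⌈√139⌉ = 12.
Baby steps 32^j mod 139 (j:value) for j=0..11: 0:1, 1:32, 2:51, 3:103, 4:99, 5:110, 6:45, 7:50, 8:71, 9:48, 10:7, 11:85.
Giant-step multiplier: 32^(-12) ≡ 32^(138-12) = 32^126 ≡ 44 (mod 139).
Giant steps γ_i = 53·44^i mod 139: γ_0=53, γ_1=108, γ_2=26, γ_3=32 (in table at j=1).
x = i·n + j = 3·12 + 1 = 37.
Check: 32^37 ≡ 53 (mod 139).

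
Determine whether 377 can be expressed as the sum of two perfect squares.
4² + 19² (a=4, b=19)

Factorization: 377 = 13 × 29
By Fermat: n is sum of two squares iff every prime p ≡ 3 (mod 4) appears to even power.
All primes ≡ 3 (mod 4) appear to even power.
Search a = 0, 1, 2, … for 377 - a² a perfect square: first hit at a = 4: 377 - 16 = 361 = 19².
377 = 4² + 19² = 16 + 361 ✓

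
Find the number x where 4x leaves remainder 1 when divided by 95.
24

gcd(4, 95) = 1, so the inverse exists.
Extended Euclidean algorithm on (95, 4):
95 = 23 × 4 + 3  ⟹  3 = (1)·95 + (-23)·4
4 = 1 × 3 + 1  ⟹  1 = (-1)·95 + (24)·4
So (24)·4 ≡ 1 (mod 95), i.e. 4^(-1) ≡ 24 (mod 95).
Check: 4 × 24 = 96 ≡ 1 (mod 95)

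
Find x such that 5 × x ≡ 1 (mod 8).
5

gcd(5, 8) = 1, so the inverse exists.
Extended Euclidean algorithm on (8, 5):
8 = 1 × 5 + 3  ⟹  3 = (1)·8 + (-1)·5
5 = 1 × 3 + 2  ⟹  2 = (-1)·8 + (2)·5
3 = 1 × 2 + 1  ⟹  1 = (2)·8 + (-3)·5
So (-3)·5 ≡ 1 (mod 8), i.e. 5^(-1) ≡ -3 ≡ 5 (mod 8).
Check: 5 × 5 = 25 ≡ 1 (mod 8)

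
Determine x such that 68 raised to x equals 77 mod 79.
23

Baby-step giant-step with step n = ⌈√79⌉ = 9.
Baby steps 68^j mod 79 (j:value) for j=0..8: 0:1, 1:68, 2:42, 3:12, 4:26, 5:30, 6:65, 7:75, 8:44.
Giant-step multiplier: 68^(-9) ≡ 68^(78-9) = 68^69 ≡ 71 (mod 79).
Giant steps γ_i = 77·71^i mod 79: γ_0=77, γ_1=16, γ_2=30 (in table at j=5).
x = i·n + j = 2·9 + 5 = 23.
Check: 68^23 ≡ 77 (mod 79).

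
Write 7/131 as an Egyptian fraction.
1/19 + 1/1245 + 1/3098805

Greedy algorithm:
7/131: ceiling(131/7) = 19, use 1/19
2/2489: ceiling(2489/2) = 1245, use 1/1245
1/3098805: ceiling(3098805/1) = 3098805, use 1/3098805
Result: 7/131 = 1/19 + 1/1245 + 1/3098805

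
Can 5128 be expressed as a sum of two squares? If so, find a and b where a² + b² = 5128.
42² + 58² (a=42, b=58)

Factorization: 5128 = 2^3 × 641
By Fermat: n is sum of two squares iff every prime p ≡ 3 (mod 4) appears to even power.
All primes ≡ 3 (mod 4) appear to even power.
Search a = 0, 1, 2, … for 5128 - a² a perfect square: first hit at a = 42: 5128 - 1764 = 3364 = 58².
5128 = 42² + 58² = 1764 + 3364 ✓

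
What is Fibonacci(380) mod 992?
317

Matrix identity: Q^n = [[F_(n+1), F_n], [F_n, F_(n-1)]] with Q = [[1,1],[1,0]].
n = 380 = 101111100₂. Square-and-multiply, entries mod 992:
Q^1 = [[1,1],[1,0]]
Q^2 = (Q^1)² = [[2,1],[1,1]]
Q^5 = (Q^2)²·Q = [[8,5],[5,3]]
Q^11 = (Q^5)²·Q = [[144,89],[89,55]]
Q^23 = (Q^11)²·Q = [[736,881],[881,847]]
Q^47 = (Q^23)²·Q = [[352,481],[481,863]]
Q^95 = (Q^47)²·Q = [[256,129],[129,127]]
Q^190 = (Q^95)² = [[833,799],[799,34]]
Q^380 = (Q^190)² = [[34,317],[317,709]]
F_380 mod 992 = Q^380[0][1] = 317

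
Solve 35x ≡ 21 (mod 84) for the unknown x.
x ≡ 3 (mod 12)

gcd(35, 84) = 7, which divides 21, so solutions exist.
Divide through by 7: 5x ≡ 3 (mod 12).
Find 5^(-1) mod 12 by the extended Euclidean algorithm:
12 = 2 × 5 + 2  ⟹  2 = (1)·12 + (-2)·5
5 = 2 × 2 + 1  ⟹  1 = (-2)·12 + (5)·5
So (5)·5 ≡ 1 (mod 12), i.e. 5^(-1) ≡ 5 (mod 12).
x ≡ 5 × 3 = 15 ≡ 3 (mod 12).
Check: 35 × 3 = 105 ≡ 21 (mod 84).
x ≡ 3 (mod 12), giving 7 solutions mod 84.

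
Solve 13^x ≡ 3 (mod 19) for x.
17

Baby-step giant-step with step n = ⌈√19⌉ = 5.
Baby steps 13^j mod 19 (j:value) for j=0..4: 0:1, 1:13, 2:17, 3:12, 4:4.
Giant-step multiplier: 13^(-5) ≡ 13^(18-5) = 13^13 ≡ 15 (mod 19).
Giant steps γ_i = 3·15^i mod 19: γ_0=3, γ_1=7, γ_2=10, γ_3=17 (in table at j=2).
x = i·n + j = 3·5 + 2 = 17.
Check: 13^17 ≡ 3 (mod 19).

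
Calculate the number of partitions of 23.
1255

p(n) counts ways to write n as a sum of positive integers (order ignored).
Euler's pentagonal recurrence: p(k) = p(k-1) + p(k-2) - p(k-5) - p(k-7) + p(k-12) + p(k-15) - ... (offsets j(3j∓1)/2, signs ++--, p(0)=1, p(<0)=0).
DP table for k = 0..22: p(0)=1, p(1)=1, p(2)=2, p(3)=3, p(4)=5, p(5)=7, p(6)=11, p(7)=15, p(8)=22, p(9)=30, p(10)=42, p(11)=56, p(12)=77, p(13)=101, p(14)=135, p(15)=176, p(16)=231, p(17)=297, p(18)=385, p(19)=490, p(20)=627, p(21)=792, p(22)=1002.
Final step: p(23) = p(22) + p(21) - p(18) - p(16) + p(11) + p(8) - p(1)
= 1002 + 792 - 385 - 231 + 56 + 22 - 1
= 1255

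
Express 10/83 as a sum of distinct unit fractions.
1/9 + 1/107 + 1/39965 + 1/3194362485

Greedy algorithm:
10/83: ceiling(83/10) = 9, use 1/9
7/747: ceiling(747/7) = 107, use 1/107
2/79929: ceiling(79929/2) = 39965, use 1/39965
1/3194362485: ceiling(3194362485/1) = 3194362485, use 1/3194362485
Result: 10/83 = 1/9 + 1/107 + 1/39965 + 1/3194362485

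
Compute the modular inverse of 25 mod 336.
121

gcd(25, 336) = 1, so the inverse exists.
Extended Euclidean algorithm on (336, 25):
336 = 13 × 25 + 11  ⟹  11 = (1)·336 + (-13)·25
25 = 2 × 11 + 3  ⟹  3 = (-2)·336 + (27)·25
11 = 3 × 3 + 2  ⟹  2 = (7)·336 + (-94)·25
3 = 1 × 2 + 1  ⟹  1 = (-9)·336 + (121)·25
So (121)·25 ≡ 1 (mod 336), i.e. 25^(-1) ≡ 121 (mod 336).
Check: 25 × 121 = 3025 ≡ 1 (mod 336)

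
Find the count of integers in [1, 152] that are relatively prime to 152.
72

152 = 2^3 × 19
φ(n) = n × ∏(1 - 1/p) for each prime p dividing n
φ(152) = 152 × (1 - 1/2) × (1 - 1/19) = 72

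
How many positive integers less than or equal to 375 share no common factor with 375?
200

375 = 3 × 5^3
φ(n) = n × ∏(1 - 1/p) for each prime p dividing n
φ(375) = 375 × (1 - 1/3) × (1 - 1/5) = 200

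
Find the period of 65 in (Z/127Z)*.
126

127 is prime, so ord(65) divides φ(127) = 126.
Divisors of 126: 1, 2, 3, 6, 7, 9, 14, 18, 21, 42, 63, 126.
Repeated squaring: 65^1 ≡ 65, 65^2 ≡ 34, 65^4 ≡ 13, 65^8 ≡ 42, 65^16 ≡ 113, 65^32 ≡ 69, 65^64 ≡ 62 (mod 127).
Test 65^d mod 127 for each divisor d in increasing order:
65^1 ≡ 65
65^2 ≡ 34
65^3 = 65^2·65^1 ≡ 51
65^6 = 65^4·65^2 ≡ 61
65^7 = 65^4·65^2·65^1 ≡ 28
65^9 = 65^8·65^1 ≡ 63
65^14 = 65^8·65^4·65^2 ≡ 22
65^18 = 65^16·65^2 ≡ 32
65^21 = 65^16·65^4·65^1 ≡ 108
65^42 = 65^32·65^8·65^2 ≡ 107
65^63 = 65^32·65^16·65^8·65^4·65^2·65^1 ≡ 126
65^126 = 65^64·65^32·65^16·65^8·65^4·65^2 ≡ 1  ← first divisor giving 1
The order is 126.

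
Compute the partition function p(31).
6842

p(n) counts ways to write n as a sum of positive integers (order ignored).
Euler's pentagonal recurrence: p(k) = p(k-1) + p(k-2) - p(k-5) - p(k-7) + p(k-12) + p(k-15) - ... (offsets j(3j∓1)/2, signs ++--, p(0)=1, p(<0)=0).
DP table for k = 0..30: p(0)=1, p(1)=1, p(2)=2, p(3)=3, p(4)=5, p(5)=7, p(6)=11, p(7)=15, p(8)=22, p(9)=30, p(10)=42, p(11)=56, p(12)=77, p(13)=101, p(14)=135, p(15)=176, p(16)=231, p(17)=297, p(18)=385, p(19)=490, p(20)=627, p(21)=792, p(22)=1002, p(23)=1255, p(24)=1575, p(25)=1958, p(26)=2436, p(27)=3010, p(28)=3718, p(29)=4565, p(30)=5604.
Final step: p(31) = p(30) + p(29) - p(26) - p(24) + p(19) + p(16) - p(9) - p(5)
= 5604 + 4565 - 2436 - 1575 + 490 + 231 - 30 - 7
= 6842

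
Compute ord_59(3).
29

59 is prime, so ord(3) divides φ(59) = 58.
Divisors of 58: 1, 2, 29, 58.
Repeated squaring: 3^1 ≡ 3, 3^2 ≡ 9, 3^4 ≡ 22, 3^8 ≡ 12, 3^16 ≡ 26, 3^32 ≡ 27 (mod 59).
Test 3^d mod 59 for each divisor d in increasing order:
3^1 ≡ 3
3^2 ≡ 9
3^29 = 3^16·3^8·3^4·3^1 ≡ 1  ← first divisor giving 1
The order is 29.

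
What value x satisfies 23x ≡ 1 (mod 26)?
17

gcd(23, 26) = 1, so the inverse exists.
Extended Euclidean algorithm on (26, 23):
26 = 1 × 23 + 3  ⟹  3 = (1)·26 + (-1)·23
23 = 7 × 3 + 2  ⟹  2 = (-7)·26 + (8)·23
3 = 1 × 2 + 1  ⟹  1 = (8)·26 + (-9)·23
So (-9)·23 ≡ 1 (mod 26), i.e. 23^(-1) ≡ -9 ≡ 17 (mod 26).
Check: 23 × 17 = 391 ≡ 1 (mod 26)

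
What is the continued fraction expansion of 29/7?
[4; 7]

Euclidean algorithm steps:
29 = 4 × 7 + 1
7 = 7 × 1 + 0
Continued fraction: [4; 7]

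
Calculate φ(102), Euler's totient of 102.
32

102 = 2 × 3 × 17
φ(n) = n × ∏(1 - 1/p) for each prime p dividing n
φ(102) = 102 × (1 - 1/2) × (1 - 1/3) × (1 - 1/17) = 32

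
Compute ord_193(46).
48

193 is prime, so ord(46) divides φ(193) = 192.
Divisors of 192: 1, 2, 3, 4, 6, 8, 12, 16, 24, 32, 48, 64, 96, 192.
Repeated squaring: 46^1 ≡ 46, 46^2 ≡ 186, 46^4 ≡ 49, 46^8 ≡ 85, 46^16 ≡ 84, 46^32 ≡ 108, 46^64 ≡ 84, 46^128 ≡ 108 (mod 193).
Test 46^d mod 193 for each divisor d in increasing order:
46^1 ≡ 46
46^2 ≡ 186
46^3 = 46^2·46^1 ≡ 64
46^4 ≡ 49
46^6 = 46^4·46^2 ≡ 43
46^8 ≡ 85
46^12 = 46^8·46^4 ≡ 112
46^16 ≡ 84
46^24 = 46^16·46^8 ≡ 192
46^32 ≡ 108
46^48 = 46^32·46^16 ≡ 1  ← first divisor giving 1
The order is 48.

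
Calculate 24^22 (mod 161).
116

Repeated squaring. Binary of 22 = 10110.
24^1 ≡ 24 (mod 161); 24^2 ≡ 93 (mod 161); 24^4 ≡ 116 (mod 161); 24^8 ≡ 93 (mod 161); 24^16 ≡ 116 (mod 161)
24^22 = 24^2 × 24^4 × 24^16 ≡ 116 (mod 161)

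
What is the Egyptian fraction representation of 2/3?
1/2 + 1/6

Greedy algorithm:
2/3: ceiling(3/2) = 2, use 1/2
1/6: ceiling(6/1) = 6, use 1/6
Result: 2/3 = 1/2 + 1/6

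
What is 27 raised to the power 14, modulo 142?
57

Repeated squaring. Binary of 14 = 1110.
27^1 ≡ 27 (mod 142); 27^2 ≡ 19 (mod 142); 27^4 ≡ 77 (mod 142); 27^8 ≡ 107 (mod 142)
27^14 = 27^2 × 27^4 × 27^8 ≡ 57 (mod 142)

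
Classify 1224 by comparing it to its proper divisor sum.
abundant

Proper divisors of 1224: sum = 1 + 2 + 3 + 4 + 6 + 8 + 9 + 12 + ... + 204 + 306 + 408 + 612 (23 divisors) = 2286
Since 2286 > 1224, 1224 is abundant.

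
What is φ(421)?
420

421 = 421
φ(n) = n × ∏(1 - 1/p) for each prime p dividing n
φ(421) = 421 × (1 - 1/421) = 420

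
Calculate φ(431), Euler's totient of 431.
430

431 = 431
φ(n) = n × ∏(1 - 1/p) for each prime p dividing n
φ(431) = 431 × (1 - 1/431) = 430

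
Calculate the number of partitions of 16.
231

p(n) counts ways to write n as a sum of positive integers (order ignored).
Euler's pentagonal recurrence: p(k) = p(k-1) + p(k-2) - p(k-5) - p(k-7) + p(k-12) + p(k-15) - ... (offsets j(3j∓1)/2, signs ++--, p(0)=1, p(<0)=0).
DP table for k = 0..15: p(0)=1, p(1)=1, p(2)=2, p(3)=3, p(4)=5, p(5)=7, p(6)=11, p(7)=15, p(8)=22, p(9)=30, p(10)=42, p(11)=56, p(12)=77, p(13)=101, p(14)=135, p(15)=176.
Final step: p(16) = p(15) + p(14) - p(11) - p(9) + p(4) + p(1)
= 176 + 135 - 56 - 30 + 5 + 1
= 231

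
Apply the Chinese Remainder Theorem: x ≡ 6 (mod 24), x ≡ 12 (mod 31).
198

Using Chinese Remainder Theorem:
M = 24 × 31 = 744
M1 = 31, M2 = 24
y1 = 31^(-1) mod 24 = 7
y2 = 24^(-1) mod 31 = 22
x = (6×31×7 + 12×24×22) mod 744 = 198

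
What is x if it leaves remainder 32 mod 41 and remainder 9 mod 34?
893

Using Chinese Remainder Theorem:
M = 41 × 34 = 1394
M1 = 34, M2 = 41
y1 = 34^(-1) mod 41 = 35
y2 = 41^(-1) mod 34 = 5
x = (32×34×35 + 9×41×5) mod 1394 = 893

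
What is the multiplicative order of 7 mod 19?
3

19 is prime, so ord(7) divides φ(19) = 18.
Divisors of 18: 1, 2, 3, 6, 9, 18.
Repeated squaring: 7^1 ≡ 7, 7^2 ≡ 11, 7^4 ≡ 7, 7^8 ≡ 11, 7^16 ≡ 7 (mod 19).
Test 7^d mod 19 for each divisor d in increasing order:
7^1 ≡ 7
7^2 ≡ 11
7^3 = 7^2·7^1 ≡ 1  ← first divisor giving 1
The order is 3.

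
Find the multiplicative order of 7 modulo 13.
12

13 is prime, so ord(7) divides φ(13) = 12.
Divisors of 12: 1, 2, 3, 4, 6, 12.
Repeated squaring: 7^1 ≡ 7, 7^2 ≡ 10, 7^4 ≡ 9, 7^8 ≡ 3 (mod 13).
Test 7^d mod 13 for each divisor d in increasing order:
7^1 ≡ 7
7^2 ≡ 10
7^3 = 7^2·7^1 ≡ 5
7^4 ≡ 9
7^6 = 7^4·7^2 ≡ 12
7^12 = 7^8·7^4 ≡ 1  ← first divisor giving 1
The order is 12.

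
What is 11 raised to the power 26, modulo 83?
69

Repeated squaring. Binary of 26 = 11010.
11^1 ≡ 11 (mod 83); 11^2 ≡ 38 (mod 83); 11^4 ≡ 33 (mod 83); 11^8 ≡ 10 (mod 83); 11^16 ≡ 17 (mod 83)
11^26 = 11^2 × 11^8 × 11^16 ≡ 69 (mod 83)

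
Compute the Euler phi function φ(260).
96

260 = 2^2 × 5 × 13
φ(n) = n × ∏(1 - 1/p) for each prime p dividing n
φ(260) = 260 × (1 - 1/2) × (1 - 1/5) × (1 - 1/13) = 96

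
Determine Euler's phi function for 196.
84

196 = 2^2 × 7^2
φ(n) = n × ∏(1 - 1/p) for each prime p dividing n
φ(196) = 196 × (1 - 1/2) × (1 - 1/7) = 84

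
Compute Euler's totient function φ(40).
16

40 = 2^3 × 5
φ(n) = n × ∏(1 - 1/p) for each prime p dividing n
φ(40) = 40 × (1 - 1/2) × (1 - 1/5) = 16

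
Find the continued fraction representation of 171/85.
[2; 85]

Euclidean algorithm steps:
171 = 2 × 85 + 1
85 = 85 × 1 + 0
Continued fraction: [2; 85]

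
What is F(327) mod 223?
7

Matrix identity: Q^n = [[F_(n+1), F_n], [F_n, F_(n-1)]] with Q = [[1,1],[1,0]].
n = 327 = 101000111₂. Square-and-multiply, entries mod 223:
Q^1 = [[1,1],[1,0]]
Q^2 = (Q^1)² = [[2,1],[1,1]]
Q^5 = (Q^2)²·Q = [[8,5],[5,3]]
Q^10 = (Q^5)² = [[89,55],[55,34]]
Q^20 = (Q^10)² = [[19,75],[75,167]]
Q^40 = (Q^20)² = [[188,124],[124,64]]
Q^81 = (Q^40)²·Q = [[127,99],[99,28]]
Q^163 = (Q^81)²·Q = [[20,62],[62,181]]
Q^327 = (Q^163)²·Q = [[204,7],[7,197]]
F_327 mod 223 = Q^327[0][1] = 7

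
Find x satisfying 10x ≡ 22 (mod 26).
x ≡ 10 (mod 13)

gcd(10, 26) = 2, which divides 22, so solutions exist.
Divide through by 2: 5x ≡ 11 (mod 13).
Find 5^(-1) mod 13 by the extended Euclidean algorithm:
13 = 2 × 5 + 3  ⟹  3 = (1)·13 + (-2)·5
5 = 1 × 3 + 2  ⟹  2 = (-1)·13 + (3)·5
3 = 1 × 2 + 1  ⟹  1 = (2)·13 + (-5)·5
So (-5)·5 ≡ 1 (mod 13), i.e. 5^(-1) ≡ -5 ≡ 8 (mod 13).
x ≡ 8 × 11 = 88 ≡ 10 (mod 13).
Check: 10 × 10 = 100 ≡ 22 (mod 26).
x ≡ 10 (mod 13), giving 2 solutions mod 26.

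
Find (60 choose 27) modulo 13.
9

Using Lucas' theorem:
Write n=60 and k=27 in base 13:
n in base 13: [4, 8]
k in base 13: [2, 1]
C(60,27) mod 13 = ∏ C(n_i, k_i) mod 13
Digit binomials (mod 13): C(4,2) = 6; C(8,1) = 8
Product: 6 × 8 = 48 ≡ 9 (mod 13)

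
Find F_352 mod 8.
3

Matrix identity: Q^n = [[F_(n+1), F_n], [F_n, F_(n-1)]] with Q = [[1,1],[1,0]].
n = 352 = 101100000₂. Square-and-multiply, entries mod 8:
Q^1 = [[1,1],[1,0]]
Q^2 = (Q^1)² = [[2,1],[1,1]]
Q^5 = (Q^2)²·Q = [[0,5],[5,3]]
Q^11 = (Q^5)²·Q = [[0,1],[1,7]]
Q^22 = (Q^11)² = [[1,7],[7,2]]
Q^44 = (Q^22)² = [[2,5],[5,5]]
Q^88 = (Q^44)² = [[5,3],[3,2]]
Q^176 = (Q^88)² = [[2,5],[5,5]]
Q^352 = (Q^176)² = [[5,3],[3,2]]
F_352 mod 8 = Q^352[0][1] = 3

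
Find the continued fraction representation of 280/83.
[3; 2, 1, 2, 10]

Euclidean algorithm steps:
280 = 3 × 83 + 31
83 = 2 × 31 + 21
31 = 1 × 21 + 10
21 = 2 × 10 + 1
10 = 10 × 1 + 0
Continued fraction: [3; 2, 1, 2, 10]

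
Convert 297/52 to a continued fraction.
[5; 1, 2, 2, 7]

Euclidean algorithm steps:
297 = 5 × 52 + 37
52 = 1 × 37 + 15
37 = 2 × 15 + 7
15 = 2 × 7 + 1
7 = 7 × 1 + 0
Continued fraction: [5; 1, 2, 2, 7]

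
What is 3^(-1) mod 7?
5

gcd(3, 7) = 1, so the inverse exists.
Extended Euclidean algorithm on (7, 3):
7 = 2 × 3 + 1  ⟹  1 = (1)·7 + (-2)·3
So (-2)·3 ≡ 1 (mod 7), i.e. 3^(-1) ≡ -2 ≡ 5 (mod 7).
Check: 3 × 5 = 15 ≡ 1 (mod 7)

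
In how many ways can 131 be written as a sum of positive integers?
5964539504

p(n) counts ways to write n as a sum of positive integers (order ignored).
Euler's pentagonal recurrence: p(k) = p(k-1) + p(k-2) - p(k-5) - p(k-7) + p(k-12) + p(k-15) - ... (offsets j(3j∓1)/2, signs ++--, p(0)=1, p(<0)=0).
DP table for k = 0..130: p(0)=1, p(1)=1, p(2)=2, p(3)=3, p(4)=5, p(5)=7, p(6)=11, p(7)=15, p(8)=22, p(9)=30, p(10)=42, p(11)=56, p(12)=77, p(13)=101, p(14)=135, p(15)=176, p(16)=231, p(17)=297, p(18)=385, p(19)=490, p(20)=627, p(21)=792, p(22)=1002, p(23)=1255, p(24)=1575, p(25)=1958, p(26)=2436, p(27)=3010, p(28)=3718, p(29)=4565, p(30)=5604, p(31)=6842, p(32)=8349, p(33)=10143, p(34)=12310, p(35)=14883, p(36)=17977, p(37)=21637, p(38)=26015, p(39)=31185, p(40)=37338, p(41)=44583, p(42)=53174, p(43)=63261, p(44)=75175, p(45)=89134, p(46)=105558, p(47)=124754, p(48)=147273, p(49)=173525, p(50)=204226, p(51)=239943, p(52)=281589, p(53)=329931, p(54)=386155, p(55)=451276, p(56)=526823, p(57)=614154, p(58)=715220, p(59)=831820, p(60)=966467, p(61)=1121505, p(62)=1300156, p(63)=1505499, p(64)=1741630, p(65)=2012558, p(66)=2323520, p(67)=2679689, p(68)=3087735, p(69)=3554345, p(70)=4087968, p(71)=4697205, p(72)=5392783, p(73)=6185689, p(74)=7089500, p(75)=8118264, p(76)=9289091, p(77)=10619863, p(78)=12132164, p(79)=13848650, p(80)=15796476, p(81)=18004327, p(82)=20506255, p(83)=23338469, p(84)=26543660, p(85)=30167357, p(86)=34262962, p(87)=38887673, p(88)=44108109, p(89)=49995925, p(90)=56634173, p(91)=64112359, p(92)=72533807, p(93)=82010177, p(94)=92669720, p(95)=104651419, p(96)=118114304, p(97)=133230930, p(98)=150198136, p(99)=169229875, p(100)=190569292, p(101)=214481126, p(102)=241265379, p(103)=271248950, p(104)=304801365, p(105)=342325709, p(106)=384276336, p(107)=431149389, p(108)=483502844, p(109)=541946240, p(110)=607163746, p(111)=679903203, p(112)=761002156, p(113)=851376628, p(114)=952050665, p(115)=1064144451, p(116)=1188908248, p(117)=1327710076, p(118)=1482074143, p(119)=1653668665, p(120)=1844349560, p(121)=2056148051, p(122)=2291320912, p(123)=2552338241, p(124)=2841940500, p(125)=3163127352, p(126)=3519222692, p(127)=3913864295, p(128)=4351078600, p(129)=4835271870, p(130)=5371315400.
Final step: p(131) = p(130) + p(129) - p(126) - p(124) + p(119) + p(116) - p(109) - p(105) + p(96) + p(91) - p(80) - p(74) + p(61) + p(54) - p(39) - p(31) + p(14) + p(5)
= 5371315400 + 4835271870 - 3519222692 - 2841940500 + 1653668665 + 1188908248 - 541946240 - 342325709 + 118114304 + 64112359 - 15796476 - 7089500 + 1121505 + 386155 - 31185 - 6842 + 135 + 7
= 5964539504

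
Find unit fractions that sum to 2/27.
1/14 + 1/378

Greedy algorithm:
2/27: ceiling(27/2) = 14, use 1/14
1/378: ceiling(378/1) = 378, use 1/378
Result: 2/27 = 1/14 + 1/378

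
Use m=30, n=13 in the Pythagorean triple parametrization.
(731, 780, 1069)

Euclid's formula: a = m² - n², b = 2mn, c = m² + n²
m = 30, n = 13
a = 30² - 13² = 900 - 169 = 731
b = 2 × 30 × 13 = 780
c = 30² + 13² = 900 + 169 = 1069
Verification: 731² + 780² = 534361 + 608400 = 1142761 = 1069² ✓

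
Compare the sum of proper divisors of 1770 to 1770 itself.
abundant

Proper divisors of 1770: sum = 1 + 2 + 3 + 5 + 6 + 10 + 15 + 30 + 59 + 118 + 177 + 295 + 354 + 590 + 885 = 2550
Since 2550 > 1770, 1770 is abundant.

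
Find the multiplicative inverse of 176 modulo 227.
89

gcd(176, 227) = 1, so the inverse exists.
Extended Euclidean algorithm on (227, 176):
227 = 1 × 176 + 51  ⟹  51 = (1)·227 + (-1)·176
176 = 3 × 51 + 23  ⟹  23 = (-3)·227 + (4)·176
51 = 2 × 23 + 5  ⟹  5 = (7)·227 + (-9)·176
23 = 4 × 5 + 3  ⟹  3 = (-31)·227 + (40)·176
5 = 1 × 3 + 2  ⟹  2 = (38)·227 + (-49)·176
3 = 1 × 2 + 1  ⟹  1 = (-69)·227 + (89)·176
So (89)·176 ≡ 1 (mod 227), i.e. 176^(-1) ≡ 89 (mod 227).
Check: 176 × 89 = 15664 ≡ 1 (mod 227)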